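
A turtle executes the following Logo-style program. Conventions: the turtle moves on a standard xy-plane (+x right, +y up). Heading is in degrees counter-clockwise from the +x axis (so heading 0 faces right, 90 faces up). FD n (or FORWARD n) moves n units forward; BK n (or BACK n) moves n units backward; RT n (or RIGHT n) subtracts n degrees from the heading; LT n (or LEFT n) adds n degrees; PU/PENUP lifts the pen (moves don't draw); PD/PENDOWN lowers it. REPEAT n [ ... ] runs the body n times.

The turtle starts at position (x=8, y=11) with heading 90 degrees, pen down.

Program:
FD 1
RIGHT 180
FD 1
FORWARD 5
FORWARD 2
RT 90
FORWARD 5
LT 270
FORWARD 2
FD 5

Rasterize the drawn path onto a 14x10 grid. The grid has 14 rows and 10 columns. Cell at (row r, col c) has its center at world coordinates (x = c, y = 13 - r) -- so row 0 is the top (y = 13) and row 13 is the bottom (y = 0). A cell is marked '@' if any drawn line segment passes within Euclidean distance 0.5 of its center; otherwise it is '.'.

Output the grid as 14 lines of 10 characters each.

Answer: ..........
........@.
...@....@.
...@....@.
...@....@.
...@....@.
...@....@.
...@....@.
...@....@.
...@@@@@@.
..........
..........
..........
..........

Derivation:
Segment 0: (8,11) -> (8,12)
Segment 1: (8,12) -> (8,11)
Segment 2: (8,11) -> (8,6)
Segment 3: (8,6) -> (8,4)
Segment 4: (8,4) -> (3,4)
Segment 5: (3,4) -> (3,6)
Segment 6: (3,6) -> (3,11)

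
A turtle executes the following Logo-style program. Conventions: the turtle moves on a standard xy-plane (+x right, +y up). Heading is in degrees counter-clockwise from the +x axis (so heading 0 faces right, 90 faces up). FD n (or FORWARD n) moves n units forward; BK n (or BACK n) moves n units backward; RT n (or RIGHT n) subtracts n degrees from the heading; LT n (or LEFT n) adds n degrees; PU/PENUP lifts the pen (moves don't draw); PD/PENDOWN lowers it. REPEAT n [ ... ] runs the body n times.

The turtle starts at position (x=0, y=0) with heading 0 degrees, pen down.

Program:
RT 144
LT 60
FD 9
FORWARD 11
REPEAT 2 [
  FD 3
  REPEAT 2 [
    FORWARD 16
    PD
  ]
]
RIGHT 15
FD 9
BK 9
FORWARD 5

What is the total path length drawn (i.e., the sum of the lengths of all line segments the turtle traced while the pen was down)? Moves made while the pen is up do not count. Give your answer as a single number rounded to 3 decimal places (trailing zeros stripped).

Answer: 113

Derivation:
Executing turtle program step by step:
Start: pos=(0,0), heading=0, pen down
RT 144: heading 0 -> 216
LT 60: heading 216 -> 276
FD 9: (0,0) -> (0.941,-8.951) [heading=276, draw]
FD 11: (0.941,-8.951) -> (2.091,-19.89) [heading=276, draw]
REPEAT 2 [
  -- iteration 1/2 --
  FD 3: (2.091,-19.89) -> (2.404,-22.874) [heading=276, draw]
  REPEAT 2 [
    -- iteration 1/2 --
    FD 16: (2.404,-22.874) -> (4.077,-38.786) [heading=276, draw]
    PD: pen down
    -- iteration 2/2 --
    FD 16: (4.077,-38.786) -> (5.749,-54.699) [heading=276, draw]
    PD: pen down
  ]
  -- iteration 2/2 --
  FD 3: (5.749,-54.699) -> (6.063,-57.682) [heading=276, draw]
  REPEAT 2 [
    -- iteration 1/2 --
    FD 16: (6.063,-57.682) -> (7.735,-73.595) [heading=276, draw]
    PD: pen down
    -- iteration 2/2 --
    FD 16: (7.735,-73.595) -> (9.408,-89.507) [heading=276, draw]
    PD: pen down
  ]
]
RT 15: heading 276 -> 261
FD 9: (9.408,-89.507) -> (8,-98.396) [heading=261, draw]
BK 9: (8,-98.396) -> (9.408,-89.507) [heading=261, draw]
FD 5: (9.408,-89.507) -> (8.625,-94.445) [heading=261, draw]
Final: pos=(8.625,-94.445), heading=261, 11 segment(s) drawn

Segment lengths:
  seg 1: (0,0) -> (0.941,-8.951), length = 9
  seg 2: (0.941,-8.951) -> (2.091,-19.89), length = 11
  seg 3: (2.091,-19.89) -> (2.404,-22.874), length = 3
  seg 4: (2.404,-22.874) -> (4.077,-38.786), length = 16
  seg 5: (4.077,-38.786) -> (5.749,-54.699), length = 16
  seg 6: (5.749,-54.699) -> (6.063,-57.682), length = 3
  seg 7: (6.063,-57.682) -> (7.735,-73.595), length = 16
  seg 8: (7.735,-73.595) -> (9.408,-89.507), length = 16
  seg 9: (9.408,-89.507) -> (8,-98.396), length = 9
  seg 10: (8,-98.396) -> (9.408,-89.507), length = 9
  seg 11: (9.408,-89.507) -> (8.625,-94.445), length = 5
Total = 113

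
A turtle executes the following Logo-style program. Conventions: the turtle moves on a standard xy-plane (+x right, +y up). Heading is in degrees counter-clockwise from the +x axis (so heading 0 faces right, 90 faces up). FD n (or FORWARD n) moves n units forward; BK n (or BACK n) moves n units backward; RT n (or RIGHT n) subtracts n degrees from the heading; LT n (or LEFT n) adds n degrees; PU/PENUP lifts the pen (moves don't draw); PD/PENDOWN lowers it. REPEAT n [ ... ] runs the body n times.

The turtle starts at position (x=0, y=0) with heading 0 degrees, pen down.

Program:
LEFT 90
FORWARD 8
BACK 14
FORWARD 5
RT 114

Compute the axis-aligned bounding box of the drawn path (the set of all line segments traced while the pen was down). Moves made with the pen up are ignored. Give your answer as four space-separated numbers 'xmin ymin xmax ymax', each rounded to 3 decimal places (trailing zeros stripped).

Answer: 0 -6 0 8

Derivation:
Executing turtle program step by step:
Start: pos=(0,0), heading=0, pen down
LT 90: heading 0 -> 90
FD 8: (0,0) -> (0,8) [heading=90, draw]
BK 14: (0,8) -> (0,-6) [heading=90, draw]
FD 5: (0,-6) -> (0,-1) [heading=90, draw]
RT 114: heading 90 -> 336
Final: pos=(0,-1), heading=336, 3 segment(s) drawn

Segment endpoints: x in {0, 0, 0, 0}, y in {-6, -1, 0, 8}
xmin=0, ymin=-6, xmax=0, ymax=8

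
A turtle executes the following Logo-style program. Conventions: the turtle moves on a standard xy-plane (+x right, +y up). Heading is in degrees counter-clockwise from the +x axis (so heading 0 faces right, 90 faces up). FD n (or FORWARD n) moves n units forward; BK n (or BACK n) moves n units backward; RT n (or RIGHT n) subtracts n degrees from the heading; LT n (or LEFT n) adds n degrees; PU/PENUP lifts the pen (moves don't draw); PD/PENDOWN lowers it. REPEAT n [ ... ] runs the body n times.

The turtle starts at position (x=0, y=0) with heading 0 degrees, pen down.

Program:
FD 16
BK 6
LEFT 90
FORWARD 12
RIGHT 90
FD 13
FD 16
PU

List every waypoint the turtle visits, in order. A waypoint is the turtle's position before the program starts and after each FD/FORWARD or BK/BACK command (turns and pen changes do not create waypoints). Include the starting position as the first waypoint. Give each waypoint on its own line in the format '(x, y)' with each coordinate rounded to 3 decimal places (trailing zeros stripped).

Answer: (0, 0)
(16, 0)
(10, 0)
(10, 12)
(23, 12)
(39, 12)

Derivation:
Executing turtle program step by step:
Start: pos=(0,0), heading=0, pen down
FD 16: (0,0) -> (16,0) [heading=0, draw]
BK 6: (16,0) -> (10,0) [heading=0, draw]
LT 90: heading 0 -> 90
FD 12: (10,0) -> (10,12) [heading=90, draw]
RT 90: heading 90 -> 0
FD 13: (10,12) -> (23,12) [heading=0, draw]
FD 16: (23,12) -> (39,12) [heading=0, draw]
PU: pen up
Final: pos=(39,12), heading=0, 5 segment(s) drawn
Waypoints (6 total):
(0, 0)
(16, 0)
(10, 0)
(10, 12)
(23, 12)
(39, 12)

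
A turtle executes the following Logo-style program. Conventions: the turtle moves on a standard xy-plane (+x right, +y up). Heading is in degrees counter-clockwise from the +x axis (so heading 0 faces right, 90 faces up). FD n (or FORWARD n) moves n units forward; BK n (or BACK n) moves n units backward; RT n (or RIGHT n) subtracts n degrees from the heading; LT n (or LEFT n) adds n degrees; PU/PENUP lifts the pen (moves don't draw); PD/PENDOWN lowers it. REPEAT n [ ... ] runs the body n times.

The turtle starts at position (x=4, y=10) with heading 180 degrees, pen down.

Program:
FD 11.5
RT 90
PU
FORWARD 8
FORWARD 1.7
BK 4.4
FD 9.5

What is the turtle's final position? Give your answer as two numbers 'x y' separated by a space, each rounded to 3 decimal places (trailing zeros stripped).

Executing turtle program step by step:
Start: pos=(4,10), heading=180, pen down
FD 11.5: (4,10) -> (-7.5,10) [heading=180, draw]
RT 90: heading 180 -> 90
PU: pen up
FD 8: (-7.5,10) -> (-7.5,18) [heading=90, move]
FD 1.7: (-7.5,18) -> (-7.5,19.7) [heading=90, move]
BK 4.4: (-7.5,19.7) -> (-7.5,15.3) [heading=90, move]
FD 9.5: (-7.5,15.3) -> (-7.5,24.8) [heading=90, move]
Final: pos=(-7.5,24.8), heading=90, 1 segment(s) drawn

Answer: -7.5 24.8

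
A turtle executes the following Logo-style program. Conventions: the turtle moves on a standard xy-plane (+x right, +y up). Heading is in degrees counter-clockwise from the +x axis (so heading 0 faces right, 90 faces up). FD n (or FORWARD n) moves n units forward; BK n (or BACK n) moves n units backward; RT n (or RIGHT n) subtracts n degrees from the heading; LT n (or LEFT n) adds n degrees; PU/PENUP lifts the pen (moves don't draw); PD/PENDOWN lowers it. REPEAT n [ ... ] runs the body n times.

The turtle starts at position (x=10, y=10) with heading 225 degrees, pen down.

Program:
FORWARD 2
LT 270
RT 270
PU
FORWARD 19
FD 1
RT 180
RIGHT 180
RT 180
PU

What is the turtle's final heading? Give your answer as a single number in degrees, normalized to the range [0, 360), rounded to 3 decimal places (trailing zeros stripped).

Executing turtle program step by step:
Start: pos=(10,10), heading=225, pen down
FD 2: (10,10) -> (8.586,8.586) [heading=225, draw]
LT 270: heading 225 -> 135
RT 270: heading 135 -> 225
PU: pen up
FD 19: (8.586,8.586) -> (-4.849,-4.849) [heading=225, move]
FD 1: (-4.849,-4.849) -> (-5.556,-5.556) [heading=225, move]
RT 180: heading 225 -> 45
RT 180: heading 45 -> 225
RT 180: heading 225 -> 45
PU: pen up
Final: pos=(-5.556,-5.556), heading=45, 1 segment(s) drawn

Answer: 45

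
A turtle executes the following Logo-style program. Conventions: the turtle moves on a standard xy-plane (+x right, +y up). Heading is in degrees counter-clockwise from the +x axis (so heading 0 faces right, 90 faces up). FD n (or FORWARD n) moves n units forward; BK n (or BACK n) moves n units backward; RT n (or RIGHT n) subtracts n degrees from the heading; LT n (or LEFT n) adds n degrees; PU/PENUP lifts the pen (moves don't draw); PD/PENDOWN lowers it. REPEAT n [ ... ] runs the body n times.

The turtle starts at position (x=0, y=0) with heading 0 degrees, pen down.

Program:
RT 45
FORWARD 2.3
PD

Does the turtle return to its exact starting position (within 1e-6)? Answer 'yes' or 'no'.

Executing turtle program step by step:
Start: pos=(0,0), heading=0, pen down
RT 45: heading 0 -> 315
FD 2.3: (0,0) -> (1.626,-1.626) [heading=315, draw]
PD: pen down
Final: pos=(1.626,-1.626), heading=315, 1 segment(s) drawn

Start position: (0, 0)
Final position: (1.626, -1.626)
Distance = 2.3; >= 1e-6 -> NOT closed

Answer: no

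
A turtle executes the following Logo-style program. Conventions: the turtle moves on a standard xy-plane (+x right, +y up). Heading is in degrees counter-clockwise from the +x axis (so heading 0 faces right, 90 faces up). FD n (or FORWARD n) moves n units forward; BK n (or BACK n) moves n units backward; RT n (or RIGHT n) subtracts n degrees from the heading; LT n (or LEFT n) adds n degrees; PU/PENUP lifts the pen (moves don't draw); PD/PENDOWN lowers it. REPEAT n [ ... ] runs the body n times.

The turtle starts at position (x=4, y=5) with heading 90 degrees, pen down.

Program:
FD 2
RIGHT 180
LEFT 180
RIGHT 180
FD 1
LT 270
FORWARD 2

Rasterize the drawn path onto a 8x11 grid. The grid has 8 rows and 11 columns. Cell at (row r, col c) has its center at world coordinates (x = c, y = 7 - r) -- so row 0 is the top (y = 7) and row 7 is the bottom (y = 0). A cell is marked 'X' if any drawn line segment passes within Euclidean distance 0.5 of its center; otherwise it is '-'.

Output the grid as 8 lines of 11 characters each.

Answer: ----X------
--XXX------
----X------
-----------
-----------
-----------
-----------
-----------

Derivation:
Segment 0: (4,5) -> (4,7)
Segment 1: (4,7) -> (4,6)
Segment 2: (4,6) -> (2,6)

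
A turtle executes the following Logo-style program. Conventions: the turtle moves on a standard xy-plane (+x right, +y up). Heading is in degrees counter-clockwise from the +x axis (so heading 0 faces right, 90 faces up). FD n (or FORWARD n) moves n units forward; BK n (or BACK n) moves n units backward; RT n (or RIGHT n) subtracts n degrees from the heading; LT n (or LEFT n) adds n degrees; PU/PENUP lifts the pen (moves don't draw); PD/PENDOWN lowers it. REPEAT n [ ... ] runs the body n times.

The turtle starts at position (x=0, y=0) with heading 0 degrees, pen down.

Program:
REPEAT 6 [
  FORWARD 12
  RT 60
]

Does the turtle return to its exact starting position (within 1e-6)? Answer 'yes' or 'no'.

Answer: yes

Derivation:
Executing turtle program step by step:
Start: pos=(0,0), heading=0, pen down
REPEAT 6 [
  -- iteration 1/6 --
  FD 12: (0,0) -> (12,0) [heading=0, draw]
  RT 60: heading 0 -> 300
  -- iteration 2/6 --
  FD 12: (12,0) -> (18,-10.392) [heading=300, draw]
  RT 60: heading 300 -> 240
  -- iteration 3/6 --
  FD 12: (18,-10.392) -> (12,-20.785) [heading=240, draw]
  RT 60: heading 240 -> 180
  -- iteration 4/6 --
  FD 12: (12,-20.785) -> (0,-20.785) [heading=180, draw]
  RT 60: heading 180 -> 120
  -- iteration 5/6 --
  FD 12: (0,-20.785) -> (-6,-10.392) [heading=120, draw]
  RT 60: heading 120 -> 60
  -- iteration 6/6 --
  FD 12: (-6,-10.392) -> (0,0) [heading=60, draw]
  RT 60: heading 60 -> 0
]
Final: pos=(0,0), heading=0, 6 segment(s) drawn

Start position: (0, 0)
Final position: (0, 0)
Distance = 0; < 1e-6 -> CLOSED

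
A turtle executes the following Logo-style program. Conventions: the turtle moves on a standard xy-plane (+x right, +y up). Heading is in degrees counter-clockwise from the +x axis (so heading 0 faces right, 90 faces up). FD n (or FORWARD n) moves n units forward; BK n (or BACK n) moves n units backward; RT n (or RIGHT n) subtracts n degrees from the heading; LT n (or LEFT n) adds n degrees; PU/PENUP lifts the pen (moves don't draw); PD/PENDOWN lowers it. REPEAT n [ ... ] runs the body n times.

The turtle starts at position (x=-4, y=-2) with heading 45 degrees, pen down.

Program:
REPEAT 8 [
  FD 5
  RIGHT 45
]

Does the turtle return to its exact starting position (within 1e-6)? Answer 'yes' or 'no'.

Answer: yes

Derivation:
Executing turtle program step by step:
Start: pos=(-4,-2), heading=45, pen down
REPEAT 8 [
  -- iteration 1/8 --
  FD 5: (-4,-2) -> (-0.464,1.536) [heading=45, draw]
  RT 45: heading 45 -> 0
  -- iteration 2/8 --
  FD 5: (-0.464,1.536) -> (4.536,1.536) [heading=0, draw]
  RT 45: heading 0 -> 315
  -- iteration 3/8 --
  FD 5: (4.536,1.536) -> (8.071,-2) [heading=315, draw]
  RT 45: heading 315 -> 270
  -- iteration 4/8 --
  FD 5: (8.071,-2) -> (8.071,-7) [heading=270, draw]
  RT 45: heading 270 -> 225
  -- iteration 5/8 --
  FD 5: (8.071,-7) -> (4.536,-10.536) [heading=225, draw]
  RT 45: heading 225 -> 180
  -- iteration 6/8 --
  FD 5: (4.536,-10.536) -> (-0.464,-10.536) [heading=180, draw]
  RT 45: heading 180 -> 135
  -- iteration 7/8 --
  FD 5: (-0.464,-10.536) -> (-4,-7) [heading=135, draw]
  RT 45: heading 135 -> 90
  -- iteration 8/8 --
  FD 5: (-4,-7) -> (-4,-2) [heading=90, draw]
  RT 45: heading 90 -> 45
]
Final: pos=(-4,-2), heading=45, 8 segment(s) drawn

Start position: (-4, -2)
Final position: (-4, -2)
Distance = 0; < 1e-6 -> CLOSED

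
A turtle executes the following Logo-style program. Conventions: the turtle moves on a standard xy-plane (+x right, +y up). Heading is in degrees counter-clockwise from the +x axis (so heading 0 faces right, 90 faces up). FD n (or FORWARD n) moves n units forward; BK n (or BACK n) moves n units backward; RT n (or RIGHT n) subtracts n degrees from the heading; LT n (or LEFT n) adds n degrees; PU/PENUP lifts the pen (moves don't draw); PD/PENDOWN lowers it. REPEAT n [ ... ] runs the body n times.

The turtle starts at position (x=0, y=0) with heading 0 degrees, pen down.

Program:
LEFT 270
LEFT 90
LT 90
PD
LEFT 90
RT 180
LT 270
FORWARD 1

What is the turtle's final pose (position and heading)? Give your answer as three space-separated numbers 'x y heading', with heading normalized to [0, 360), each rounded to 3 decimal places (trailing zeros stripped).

Executing turtle program step by step:
Start: pos=(0,0), heading=0, pen down
LT 270: heading 0 -> 270
LT 90: heading 270 -> 0
LT 90: heading 0 -> 90
PD: pen down
LT 90: heading 90 -> 180
RT 180: heading 180 -> 0
LT 270: heading 0 -> 270
FD 1: (0,0) -> (0,-1) [heading=270, draw]
Final: pos=(0,-1), heading=270, 1 segment(s) drawn

Answer: 0 -1 270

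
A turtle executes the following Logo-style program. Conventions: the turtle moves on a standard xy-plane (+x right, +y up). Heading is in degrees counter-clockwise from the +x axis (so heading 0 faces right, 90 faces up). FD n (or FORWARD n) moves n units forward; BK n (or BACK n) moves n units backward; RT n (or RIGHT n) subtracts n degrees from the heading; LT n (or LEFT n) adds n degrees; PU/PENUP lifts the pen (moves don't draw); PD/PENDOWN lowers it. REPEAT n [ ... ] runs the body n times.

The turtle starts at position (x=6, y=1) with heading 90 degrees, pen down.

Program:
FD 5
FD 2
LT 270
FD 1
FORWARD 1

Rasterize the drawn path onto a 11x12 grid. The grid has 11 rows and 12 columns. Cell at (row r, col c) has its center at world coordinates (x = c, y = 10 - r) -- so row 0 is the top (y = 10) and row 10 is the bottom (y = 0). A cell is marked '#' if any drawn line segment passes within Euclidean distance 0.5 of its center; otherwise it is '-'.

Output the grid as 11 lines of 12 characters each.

Segment 0: (6,1) -> (6,6)
Segment 1: (6,6) -> (6,8)
Segment 2: (6,8) -> (7,8)
Segment 3: (7,8) -> (8,8)

Answer: ------------
------------
------###---
------#-----
------#-----
------#-----
------#-----
------#-----
------#-----
------#-----
------------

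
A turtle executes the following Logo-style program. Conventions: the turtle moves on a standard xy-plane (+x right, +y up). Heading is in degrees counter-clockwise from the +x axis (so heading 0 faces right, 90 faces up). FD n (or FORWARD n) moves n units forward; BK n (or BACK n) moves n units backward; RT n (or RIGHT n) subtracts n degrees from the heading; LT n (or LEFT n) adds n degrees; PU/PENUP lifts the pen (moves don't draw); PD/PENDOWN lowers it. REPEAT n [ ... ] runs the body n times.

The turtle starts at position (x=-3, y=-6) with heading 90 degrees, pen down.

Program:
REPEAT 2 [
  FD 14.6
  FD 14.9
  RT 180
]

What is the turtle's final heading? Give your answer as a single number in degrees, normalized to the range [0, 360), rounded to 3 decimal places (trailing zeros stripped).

Executing turtle program step by step:
Start: pos=(-3,-6), heading=90, pen down
REPEAT 2 [
  -- iteration 1/2 --
  FD 14.6: (-3,-6) -> (-3,8.6) [heading=90, draw]
  FD 14.9: (-3,8.6) -> (-3,23.5) [heading=90, draw]
  RT 180: heading 90 -> 270
  -- iteration 2/2 --
  FD 14.6: (-3,23.5) -> (-3,8.9) [heading=270, draw]
  FD 14.9: (-3,8.9) -> (-3,-6) [heading=270, draw]
  RT 180: heading 270 -> 90
]
Final: pos=(-3,-6), heading=90, 4 segment(s) drawn

Answer: 90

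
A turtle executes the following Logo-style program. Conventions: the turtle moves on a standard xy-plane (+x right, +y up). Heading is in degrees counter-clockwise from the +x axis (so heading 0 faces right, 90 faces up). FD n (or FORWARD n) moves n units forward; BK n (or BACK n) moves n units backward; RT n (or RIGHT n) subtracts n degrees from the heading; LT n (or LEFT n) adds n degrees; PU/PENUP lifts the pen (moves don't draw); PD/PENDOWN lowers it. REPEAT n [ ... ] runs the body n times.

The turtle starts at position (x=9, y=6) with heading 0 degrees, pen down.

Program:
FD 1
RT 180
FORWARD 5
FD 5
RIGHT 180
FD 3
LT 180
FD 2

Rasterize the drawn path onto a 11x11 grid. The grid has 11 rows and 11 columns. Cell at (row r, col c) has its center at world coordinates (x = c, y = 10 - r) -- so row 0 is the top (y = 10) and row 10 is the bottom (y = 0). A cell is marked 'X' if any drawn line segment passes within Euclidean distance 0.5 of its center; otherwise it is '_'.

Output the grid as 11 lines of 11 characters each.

Segment 0: (9,6) -> (10,6)
Segment 1: (10,6) -> (5,6)
Segment 2: (5,6) -> (0,6)
Segment 3: (0,6) -> (3,6)
Segment 4: (3,6) -> (1,6)

Answer: ___________
___________
___________
___________
XXXXXXXXXXX
___________
___________
___________
___________
___________
___________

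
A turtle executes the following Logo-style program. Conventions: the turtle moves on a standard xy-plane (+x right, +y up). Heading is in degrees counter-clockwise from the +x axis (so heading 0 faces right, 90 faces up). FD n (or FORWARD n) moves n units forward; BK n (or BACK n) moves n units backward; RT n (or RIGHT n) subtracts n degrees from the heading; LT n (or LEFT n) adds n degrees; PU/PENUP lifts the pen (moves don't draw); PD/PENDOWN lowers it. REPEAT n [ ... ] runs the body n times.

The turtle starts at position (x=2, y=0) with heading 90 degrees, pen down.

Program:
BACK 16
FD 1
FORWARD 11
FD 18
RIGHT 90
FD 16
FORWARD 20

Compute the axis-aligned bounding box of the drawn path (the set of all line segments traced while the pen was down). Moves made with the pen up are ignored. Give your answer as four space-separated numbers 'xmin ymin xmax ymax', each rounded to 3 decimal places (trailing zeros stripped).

Answer: 2 -16 38 14

Derivation:
Executing turtle program step by step:
Start: pos=(2,0), heading=90, pen down
BK 16: (2,0) -> (2,-16) [heading=90, draw]
FD 1: (2,-16) -> (2,-15) [heading=90, draw]
FD 11: (2,-15) -> (2,-4) [heading=90, draw]
FD 18: (2,-4) -> (2,14) [heading=90, draw]
RT 90: heading 90 -> 0
FD 16: (2,14) -> (18,14) [heading=0, draw]
FD 20: (18,14) -> (38,14) [heading=0, draw]
Final: pos=(38,14), heading=0, 6 segment(s) drawn

Segment endpoints: x in {2, 2, 2, 2, 18, 38}, y in {-16, -15, -4, 0, 14}
xmin=2, ymin=-16, xmax=38, ymax=14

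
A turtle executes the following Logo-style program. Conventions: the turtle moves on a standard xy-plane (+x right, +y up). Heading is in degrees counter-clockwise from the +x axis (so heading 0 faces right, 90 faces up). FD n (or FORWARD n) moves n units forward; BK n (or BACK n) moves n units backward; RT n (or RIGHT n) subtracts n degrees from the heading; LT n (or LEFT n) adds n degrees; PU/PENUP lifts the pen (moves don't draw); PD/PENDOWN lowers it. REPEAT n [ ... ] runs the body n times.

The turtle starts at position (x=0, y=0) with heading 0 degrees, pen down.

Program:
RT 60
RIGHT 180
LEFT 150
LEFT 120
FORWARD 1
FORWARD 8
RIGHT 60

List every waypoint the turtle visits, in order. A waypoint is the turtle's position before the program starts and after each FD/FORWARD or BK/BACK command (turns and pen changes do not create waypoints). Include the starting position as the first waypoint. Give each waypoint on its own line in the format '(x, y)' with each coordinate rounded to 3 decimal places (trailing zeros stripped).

Executing turtle program step by step:
Start: pos=(0,0), heading=0, pen down
RT 60: heading 0 -> 300
RT 180: heading 300 -> 120
LT 150: heading 120 -> 270
LT 120: heading 270 -> 30
FD 1: (0,0) -> (0.866,0.5) [heading=30, draw]
FD 8: (0.866,0.5) -> (7.794,4.5) [heading=30, draw]
RT 60: heading 30 -> 330
Final: pos=(7.794,4.5), heading=330, 2 segment(s) drawn
Waypoints (3 total):
(0, 0)
(0.866, 0.5)
(7.794, 4.5)

Answer: (0, 0)
(0.866, 0.5)
(7.794, 4.5)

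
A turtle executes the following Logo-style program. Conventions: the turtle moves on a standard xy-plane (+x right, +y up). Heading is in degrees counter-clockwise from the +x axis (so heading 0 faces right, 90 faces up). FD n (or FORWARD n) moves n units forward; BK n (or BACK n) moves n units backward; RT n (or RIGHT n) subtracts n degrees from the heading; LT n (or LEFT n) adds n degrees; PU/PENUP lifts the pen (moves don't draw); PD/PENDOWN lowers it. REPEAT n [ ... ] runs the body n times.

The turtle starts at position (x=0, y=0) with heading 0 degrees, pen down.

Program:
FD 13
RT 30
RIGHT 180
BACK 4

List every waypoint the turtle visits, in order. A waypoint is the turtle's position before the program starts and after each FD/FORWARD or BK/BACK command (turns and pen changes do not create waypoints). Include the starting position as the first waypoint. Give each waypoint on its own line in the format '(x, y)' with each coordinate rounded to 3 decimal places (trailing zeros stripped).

Answer: (0, 0)
(13, 0)
(16.464, -2)

Derivation:
Executing turtle program step by step:
Start: pos=(0,0), heading=0, pen down
FD 13: (0,0) -> (13,0) [heading=0, draw]
RT 30: heading 0 -> 330
RT 180: heading 330 -> 150
BK 4: (13,0) -> (16.464,-2) [heading=150, draw]
Final: pos=(16.464,-2), heading=150, 2 segment(s) drawn
Waypoints (3 total):
(0, 0)
(13, 0)
(16.464, -2)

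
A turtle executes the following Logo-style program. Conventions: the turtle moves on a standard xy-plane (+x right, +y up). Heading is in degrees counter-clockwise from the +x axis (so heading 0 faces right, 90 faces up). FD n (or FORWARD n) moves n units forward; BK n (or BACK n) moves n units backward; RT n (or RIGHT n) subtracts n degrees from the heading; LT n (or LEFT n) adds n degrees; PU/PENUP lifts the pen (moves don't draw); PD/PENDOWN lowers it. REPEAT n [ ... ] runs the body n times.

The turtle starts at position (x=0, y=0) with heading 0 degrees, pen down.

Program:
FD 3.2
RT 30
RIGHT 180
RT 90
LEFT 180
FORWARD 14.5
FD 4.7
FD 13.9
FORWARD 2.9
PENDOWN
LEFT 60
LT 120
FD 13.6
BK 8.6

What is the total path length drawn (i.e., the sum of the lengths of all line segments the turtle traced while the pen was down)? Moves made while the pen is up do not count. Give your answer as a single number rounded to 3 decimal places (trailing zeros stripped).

Executing turtle program step by step:
Start: pos=(0,0), heading=0, pen down
FD 3.2: (0,0) -> (3.2,0) [heading=0, draw]
RT 30: heading 0 -> 330
RT 180: heading 330 -> 150
RT 90: heading 150 -> 60
LT 180: heading 60 -> 240
FD 14.5: (3.2,0) -> (-4.05,-12.557) [heading=240, draw]
FD 4.7: (-4.05,-12.557) -> (-6.4,-16.628) [heading=240, draw]
FD 13.9: (-6.4,-16.628) -> (-13.35,-28.665) [heading=240, draw]
FD 2.9: (-13.35,-28.665) -> (-14.8,-31.177) [heading=240, draw]
PD: pen down
LT 60: heading 240 -> 300
LT 120: heading 300 -> 60
FD 13.6: (-14.8,-31.177) -> (-8,-19.399) [heading=60, draw]
BK 8.6: (-8,-19.399) -> (-12.3,-26.847) [heading=60, draw]
Final: pos=(-12.3,-26.847), heading=60, 7 segment(s) drawn

Segment lengths:
  seg 1: (0,0) -> (3.2,0), length = 3.2
  seg 2: (3.2,0) -> (-4.05,-12.557), length = 14.5
  seg 3: (-4.05,-12.557) -> (-6.4,-16.628), length = 4.7
  seg 4: (-6.4,-16.628) -> (-13.35,-28.665), length = 13.9
  seg 5: (-13.35,-28.665) -> (-14.8,-31.177), length = 2.9
  seg 6: (-14.8,-31.177) -> (-8,-19.399), length = 13.6
  seg 7: (-8,-19.399) -> (-12.3,-26.847), length = 8.6
Total = 61.4

Answer: 61.4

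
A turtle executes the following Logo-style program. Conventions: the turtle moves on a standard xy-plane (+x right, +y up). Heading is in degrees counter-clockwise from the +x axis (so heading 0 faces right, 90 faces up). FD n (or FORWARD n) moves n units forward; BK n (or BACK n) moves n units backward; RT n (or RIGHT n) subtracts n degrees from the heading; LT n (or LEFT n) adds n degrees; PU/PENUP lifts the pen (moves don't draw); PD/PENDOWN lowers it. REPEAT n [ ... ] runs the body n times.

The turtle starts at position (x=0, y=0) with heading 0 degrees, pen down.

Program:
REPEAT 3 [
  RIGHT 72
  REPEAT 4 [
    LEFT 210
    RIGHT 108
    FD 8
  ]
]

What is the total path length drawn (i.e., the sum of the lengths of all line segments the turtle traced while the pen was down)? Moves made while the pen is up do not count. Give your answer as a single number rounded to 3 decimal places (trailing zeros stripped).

Answer: 96

Derivation:
Executing turtle program step by step:
Start: pos=(0,0), heading=0, pen down
REPEAT 3 [
  -- iteration 1/3 --
  RT 72: heading 0 -> 288
  REPEAT 4 [
    -- iteration 1/4 --
    LT 210: heading 288 -> 138
    RT 108: heading 138 -> 30
    FD 8: (0,0) -> (6.928,4) [heading=30, draw]
    -- iteration 2/4 --
    LT 210: heading 30 -> 240
    RT 108: heading 240 -> 132
    FD 8: (6.928,4) -> (1.575,9.945) [heading=132, draw]
    -- iteration 3/4 --
    LT 210: heading 132 -> 342
    RT 108: heading 342 -> 234
    FD 8: (1.575,9.945) -> (-3.127,3.473) [heading=234, draw]
    -- iteration 4/4 --
    LT 210: heading 234 -> 84
    RT 108: heading 84 -> 336
    FD 8: (-3.127,3.473) -> (4.181,0.219) [heading=336, draw]
  ]
  -- iteration 2/3 --
  RT 72: heading 336 -> 264
  REPEAT 4 [
    -- iteration 1/4 --
    LT 210: heading 264 -> 114
    RT 108: heading 114 -> 6
    FD 8: (4.181,0.219) -> (12.137,1.055) [heading=6, draw]
    -- iteration 2/4 --
    LT 210: heading 6 -> 216
    RT 108: heading 216 -> 108
    FD 8: (12.137,1.055) -> (9.665,8.664) [heading=108, draw]
    -- iteration 3/4 --
    LT 210: heading 108 -> 318
    RT 108: heading 318 -> 210
    FD 8: (9.665,8.664) -> (2.737,4.664) [heading=210, draw]
    -- iteration 4/4 --
    LT 210: heading 210 -> 60
    RT 108: heading 60 -> 312
    FD 8: (2.737,4.664) -> (8.09,-1.281) [heading=312, draw]
  ]
  -- iteration 3/3 --
  RT 72: heading 312 -> 240
  REPEAT 4 [
    -- iteration 1/4 --
    LT 210: heading 240 -> 90
    RT 108: heading 90 -> 342
    FD 8: (8.09,-1.281) -> (15.699,-3.753) [heading=342, draw]
    -- iteration 2/4 --
    LT 210: heading 342 -> 192
    RT 108: heading 192 -> 84
    FD 8: (15.699,-3.753) -> (16.535,4.203) [heading=84, draw]
    -- iteration 3/4 --
    LT 210: heading 84 -> 294
    RT 108: heading 294 -> 186
    FD 8: (16.535,4.203) -> (8.579,3.366) [heading=186, draw]
    -- iteration 4/4 --
    LT 210: heading 186 -> 36
    RT 108: heading 36 -> 288
    FD 8: (8.579,3.366) -> (11.051,-4.242) [heading=288, draw]
  ]
]
Final: pos=(11.051,-4.242), heading=288, 12 segment(s) drawn

Segment lengths:
  seg 1: (0,0) -> (6.928,4), length = 8
  seg 2: (6.928,4) -> (1.575,9.945), length = 8
  seg 3: (1.575,9.945) -> (-3.127,3.473), length = 8
  seg 4: (-3.127,3.473) -> (4.181,0.219), length = 8
  seg 5: (4.181,0.219) -> (12.137,1.055), length = 8
  seg 6: (12.137,1.055) -> (9.665,8.664), length = 8
  seg 7: (9.665,8.664) -> (2.737,4.664), length = 8
  seg 8: (2.737,4.664) -> (8.09,-1.281), length = 8
  seg 9: (8.09,-1.281) -> (15.699,-3.753), length = 8
  seg 10: (15.699,-3.753) -> (16.535,4.203), length = 8
  seg 11: (16.535,4.203) -> (8.579,3.366), length = 8
  seg 12: (8.579,3.366) -> (11.051,-4.242), length = 8
Total = 96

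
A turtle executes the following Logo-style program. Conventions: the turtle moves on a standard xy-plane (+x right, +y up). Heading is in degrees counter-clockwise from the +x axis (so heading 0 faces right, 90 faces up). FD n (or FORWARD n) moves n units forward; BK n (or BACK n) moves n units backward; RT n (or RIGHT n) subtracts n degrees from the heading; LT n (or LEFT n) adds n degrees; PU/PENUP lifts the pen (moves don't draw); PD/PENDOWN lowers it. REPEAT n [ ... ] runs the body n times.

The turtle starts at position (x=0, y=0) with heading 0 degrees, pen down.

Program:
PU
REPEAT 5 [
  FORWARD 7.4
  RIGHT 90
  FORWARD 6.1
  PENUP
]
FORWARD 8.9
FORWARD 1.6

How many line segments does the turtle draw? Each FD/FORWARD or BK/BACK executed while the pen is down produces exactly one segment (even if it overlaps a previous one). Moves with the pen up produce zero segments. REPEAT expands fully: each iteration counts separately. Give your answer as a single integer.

Executing turtle program step by step:
Start: pos=(0,0), heading=0, pen down
PU: pen up
REPEAT 5 [
  -- iteration 1/5 --
  FD 7.4: (0,0) -> (7.4,0) [heading=0, move]
  RT 90: heading 0 -> 270
  FD 6.1: (7.4,0) -> (7.4,-6.1) [heading=270, move]
  PU: pen up
  -- iteration 2/5 --
  FD 7.4: (7.4,-6.1) -> (7.4,-13.5) [heading=270, move]
  RT 90: heading 270 -> 180
  FD 6.1: (7.4,-13.5) -> (1.3,-13.5) [heading=180, move]
  PU: pen up
  -- iteration 3/5 --
  FD 7.4: (1.3,-13.5) -> (-6.1,-13.5) [heading=180, move]
  RT 90: heading 180 -> 90
  FD 6.1: (-6.1,-13.5) -> (-6.1,-7.4) [heading=90, move]
  PU: pen up
  -- iteration 4/5 --
  FD 7.4: (-6.1,-7.4) -> (-6.1,0) [heading=90, move]
  RT 90: heading 90 -> 0
  FD 6.1: (-6.1,0) -> (0,0) [heading=0, move]
  PU: pen up
  -- iteration 5/5 --
  FD 7.4: (0,0) -> (7.4,0) [heading=0, move]
  RT 90: heading 0 -> 270
  FD 6.1: (7.4,0) -> (7.4,-6.1) [heading=270, move]
  PU: pen up
]
FD 8.9: (7.4,-6.1) -> (7.4,-15) [heading=270, move]
FD 1.6: (7.4,-15) -> (7.4,-16.6) [heading=270, move]
Final: pos=(7.4,-16.6), heading=270, 0 segment(s) drawn
Segments drawn: 0

Answer: 0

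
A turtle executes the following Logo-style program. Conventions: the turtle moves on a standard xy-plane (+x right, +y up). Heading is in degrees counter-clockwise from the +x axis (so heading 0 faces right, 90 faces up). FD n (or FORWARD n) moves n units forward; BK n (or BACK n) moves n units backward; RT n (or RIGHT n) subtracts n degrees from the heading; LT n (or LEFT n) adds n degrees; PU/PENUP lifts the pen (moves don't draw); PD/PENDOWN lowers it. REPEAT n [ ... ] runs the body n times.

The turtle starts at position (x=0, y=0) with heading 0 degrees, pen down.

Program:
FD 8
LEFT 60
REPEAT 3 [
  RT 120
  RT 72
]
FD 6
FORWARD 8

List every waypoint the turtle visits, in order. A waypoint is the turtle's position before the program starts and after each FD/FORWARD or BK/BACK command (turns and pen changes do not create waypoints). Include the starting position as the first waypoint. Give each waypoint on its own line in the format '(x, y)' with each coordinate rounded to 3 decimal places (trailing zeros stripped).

Executing turtle program step by step:
Start: pos=(0,0), heading=0, pen down
FD 8: (0,0) -> (8,0) [heading=0, draw]
LT 60: heading 0 -> 60
REPEAT 3 [
  -- iteration 1/3 --
  RT 120: heading 60 -> 300
  RT 72: heading 300 -> 228
  -- iteration 2/3 --
  RT 120: heading 228 -> 108
  RT 72: heading 108 -> 36
  -- iteration 3/3 --
  RT 120: heading 36 -> 276
  RT 72: heading 276 -> 204
]
FD 6: (8,0) -> (2.519,-2.44) [heading=204, draw]
FD 8: (2.519,-2.44) -> (-4.79,-5.694) [heading=204, draw]
Final: pos=(-4.79,-5.694), heading=204, 3 segment(s) drawn
Waypoints (4 total):
(0, 0)
(8, 0)
(2.519, -2.44)
(-4.79, -5.694)

Answer: (0, 0)
(8, 0)
(2.519, -2.44)
(-4.79, -5.694)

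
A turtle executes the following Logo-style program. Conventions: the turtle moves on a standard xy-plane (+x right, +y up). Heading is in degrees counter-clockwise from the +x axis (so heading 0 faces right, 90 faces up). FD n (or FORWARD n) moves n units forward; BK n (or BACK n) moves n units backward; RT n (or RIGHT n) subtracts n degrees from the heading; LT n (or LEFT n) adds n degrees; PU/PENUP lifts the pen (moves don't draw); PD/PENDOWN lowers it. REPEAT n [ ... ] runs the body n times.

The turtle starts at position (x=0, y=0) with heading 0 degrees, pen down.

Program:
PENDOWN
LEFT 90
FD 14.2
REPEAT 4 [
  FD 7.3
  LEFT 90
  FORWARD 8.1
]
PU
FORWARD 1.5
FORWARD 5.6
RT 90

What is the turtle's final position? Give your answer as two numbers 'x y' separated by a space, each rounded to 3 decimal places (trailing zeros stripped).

Executing turtle program step by step:
Start: pos=(0,0), heading=0, pen down
PD: pen down
LT 90: heading 0 -> 90
FD 14.2: (0,0) -> (0,14.2) [heading=90, draw]
REPEAT 4 [
  -- iteration 1/4 --
  FD 7.3: (0,14.2) -> (0,21.5) [heading=90, draw]
  LT 90: heading 90 -> 180
  FD 8.1: (0,21.5) -> (-8.1,21.5) [heading=180, draw]
  -- iteration 2/4 --
  FD 7.3: (-8.1,21.5) -> (-15.4,21.5) [heading=180, draw]
  LT 90: heading 180 -> 270
  FD 8.1: (-15.4,21.5) -> (-15.4,13.4) [heading=270, draw]
  -- iteration 3/4 --
  FD 7.3: (-15.4,13.4) -> (-15.4,6.1) [heading=270, draw]
  LT 90: heading 270 -> 0
  FD 8.1: (-15.4,6.1) -> (-7.3,6.1) [heading=0, draw]
  -- iteration 4/4 --
  FD 7.3: (-7.3,6.1) -> (0,6.1) [heading=0, draw]
  LT 90: heading 0 -> 90
  FD 8.1: (0,6.1) -> (0,14.2) [heading=90, draw]
]
PU: pen up
FD 1.5: (0,14.2) -> (0,15.7) [heading=90, move]
FD 5.6: (0,15.7) -> (0,21.3) [heading=90, move]
RT 90: heading 90 -> 0
Final: pos=(0,21.3), heading=0, 9 segment(s) drawn

Answer: 0 21.3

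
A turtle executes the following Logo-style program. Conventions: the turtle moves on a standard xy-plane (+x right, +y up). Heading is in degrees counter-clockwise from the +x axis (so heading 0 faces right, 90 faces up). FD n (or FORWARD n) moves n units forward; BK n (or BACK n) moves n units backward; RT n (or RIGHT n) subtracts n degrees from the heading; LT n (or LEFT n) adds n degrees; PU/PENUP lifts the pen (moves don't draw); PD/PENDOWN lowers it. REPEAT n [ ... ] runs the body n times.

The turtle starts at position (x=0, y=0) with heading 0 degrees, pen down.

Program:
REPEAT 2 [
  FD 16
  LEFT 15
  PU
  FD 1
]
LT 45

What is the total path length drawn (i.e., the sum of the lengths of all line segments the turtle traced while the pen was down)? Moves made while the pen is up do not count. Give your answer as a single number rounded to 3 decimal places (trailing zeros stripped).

Executing turtle program step by step:
Start: pos=(0,0), heading=0, pen down
REPEAT 2 [
  -- iteration 1/2 --
  FD 16: (0,0) -> (16,0) [heading=0, draw]
  LT 15: heading 0 -> 15
  PU: pen up
  FD 1: (16,0) -> (16.966,0.259) [heading=15, move]
  -- iteration 2/2 --
  FD 16: (16.966,0.259) -> (32.421,4.4) [heading=15, move]
  LT 15: heading 15 -> 30
  PU: pen up
  FD 1: (32.421,4.4) -> (33.287,4.9) [heading=30, move]
]
LT 45: heading 30 -> 75
Final: pos=(33.287,4.9), heading=75, 1 segment(s) drawn

Segment lengths:
  seg 1: (0,0) -> (16,0), length = 16
Total = 16

Answer: 16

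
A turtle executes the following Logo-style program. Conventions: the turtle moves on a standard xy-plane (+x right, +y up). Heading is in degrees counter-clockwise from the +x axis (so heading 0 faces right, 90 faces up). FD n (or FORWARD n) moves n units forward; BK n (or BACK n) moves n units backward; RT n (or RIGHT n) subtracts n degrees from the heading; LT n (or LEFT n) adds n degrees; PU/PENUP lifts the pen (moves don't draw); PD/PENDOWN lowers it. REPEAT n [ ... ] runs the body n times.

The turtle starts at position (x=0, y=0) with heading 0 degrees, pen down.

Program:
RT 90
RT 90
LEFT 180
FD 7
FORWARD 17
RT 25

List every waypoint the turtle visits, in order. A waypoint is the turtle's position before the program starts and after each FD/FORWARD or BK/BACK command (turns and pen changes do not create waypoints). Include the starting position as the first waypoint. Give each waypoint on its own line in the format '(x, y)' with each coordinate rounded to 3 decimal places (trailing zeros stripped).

Answer: (0, 0)
(7, 0)
(24, 0)

Derivation:
Executing turtle program step by step:
Start: pos=(0,0), heading=0, pen down
RT 90: heading 0 -> 270
RT 90: heading 270 -> 180
LT 180: heading 180 -> 0
FD 7: (0,0) -> (7,0) [heading=0, draw]
FD 17: (7,0) -> (24,0) [heading=0, draw]
RT 25: heading 0 -> 335
Final: pos=(24,0), heading=335, 2 segment(s) drawn
Waypoints (3 total):
(0, 0)
(7, 0)
(24, 0)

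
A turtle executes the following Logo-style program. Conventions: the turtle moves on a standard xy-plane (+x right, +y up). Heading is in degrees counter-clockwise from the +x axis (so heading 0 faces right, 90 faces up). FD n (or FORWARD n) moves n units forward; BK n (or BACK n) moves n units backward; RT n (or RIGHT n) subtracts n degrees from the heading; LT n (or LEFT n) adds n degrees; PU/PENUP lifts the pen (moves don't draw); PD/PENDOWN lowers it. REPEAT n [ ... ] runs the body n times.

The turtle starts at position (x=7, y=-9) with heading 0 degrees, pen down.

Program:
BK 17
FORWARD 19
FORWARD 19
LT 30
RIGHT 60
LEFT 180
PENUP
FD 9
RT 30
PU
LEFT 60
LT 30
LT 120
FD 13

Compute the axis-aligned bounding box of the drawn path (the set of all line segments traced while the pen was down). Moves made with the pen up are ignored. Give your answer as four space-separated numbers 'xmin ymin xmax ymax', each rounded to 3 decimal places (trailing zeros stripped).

Executing turtle program step by step:
Start: pos=(7,-9), heading=0, pen down
BK 17: (7,-9) -> (-10,-9) [heading=0, draw]
FD 19: (-10,-9) -> (9,-9) [heading=0, draw]
FD 19: (9,-9) -> (28,-9) [heading=0, draw]
LT 30: heading 0 -> 30
RT 60: heading 30 -> 330
LT 180: heading 330 -> 150
PU: pen up
FD 9: (28,-9) -> (20.206,-4.5) [heading=150, move]
RT 30: heading 150 -> 120
PU: pen up
LT 60: heading 120 -> 180
LT 30: heading 180 -> 210
LT 120: heading 210 -> 330
FD 13: (20.206,-4.5) -> (31.464,-11) [heading=330, move]
Final: pos=(31.464,-11), heading=330, 3 segment(s) drawn

Segment endpoints: x in {-10, 7, 9, 28}, y in {-9}
xmin=-10, ymin=-9, xmax=28, ymax=-9

Answer: -10 -9 28 -9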